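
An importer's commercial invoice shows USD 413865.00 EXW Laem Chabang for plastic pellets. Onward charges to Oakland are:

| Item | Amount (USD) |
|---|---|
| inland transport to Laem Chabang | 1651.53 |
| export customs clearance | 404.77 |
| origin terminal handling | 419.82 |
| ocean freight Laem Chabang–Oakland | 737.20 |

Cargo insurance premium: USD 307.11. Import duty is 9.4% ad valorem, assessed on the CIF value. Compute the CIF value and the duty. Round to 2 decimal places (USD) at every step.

CIF = EXW price + pre-shipment costs + freight + insurance
CIF = 413865.00 + 1651.53 + 404.77 + 419.82 + 737.20 + 307.11 = 417385.43
Import duty = 417385.43 × 9.4% = 39234.23

CIF value: USD 417385.43; import duty: USD 39234.23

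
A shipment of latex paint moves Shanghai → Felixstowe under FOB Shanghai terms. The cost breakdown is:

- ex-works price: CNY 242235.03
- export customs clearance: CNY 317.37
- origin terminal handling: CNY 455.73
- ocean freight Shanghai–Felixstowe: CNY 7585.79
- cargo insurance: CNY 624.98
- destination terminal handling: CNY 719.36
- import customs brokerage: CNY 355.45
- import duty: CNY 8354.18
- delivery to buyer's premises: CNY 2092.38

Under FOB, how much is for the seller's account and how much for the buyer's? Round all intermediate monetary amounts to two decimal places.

Seller: CNY 243008.13; buyer: CNY 19732.14

FOB: the seller bears costs until goods are on board at the origin port; the buyer bears freight, insurance and all costs thereafter.
Seller's account: goods 242235.03 + export clearance 317.37 + origin terminal 455.73 = 243008.13
Buyer's account: freight 7585.79 + insurance 624.98 + destination terminal 719.36 + brokerage 355.45 + duty 8354.18 + delivery 2092.38 = 19732.14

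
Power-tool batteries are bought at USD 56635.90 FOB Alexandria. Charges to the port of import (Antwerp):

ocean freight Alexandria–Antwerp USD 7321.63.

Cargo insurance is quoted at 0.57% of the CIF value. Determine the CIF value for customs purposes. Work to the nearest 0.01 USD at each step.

Let C be the CIF value. C = FOB price + freight + 0.57% × C
C − 0.57% × C = 56635.90 + 7321.63
0.9943 × C = 63957.53
C = 63957.53 / 0.9943 = 64324.18
Insurance premium = 0.57% × 64324.18 = 366.65

CIF value: USD 64324.18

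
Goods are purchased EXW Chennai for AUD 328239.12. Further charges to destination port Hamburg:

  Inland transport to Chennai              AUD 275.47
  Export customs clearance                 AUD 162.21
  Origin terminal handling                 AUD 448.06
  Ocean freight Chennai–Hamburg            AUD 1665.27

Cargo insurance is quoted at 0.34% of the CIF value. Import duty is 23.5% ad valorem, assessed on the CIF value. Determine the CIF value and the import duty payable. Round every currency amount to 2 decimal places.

Let C be the CIF value. C = EXW price + pre-shipment costs + freight + 0.34% × C
C − 0.34% × C = 328239.12 + 275.47 + 162.21 + 448.06 + 1665.27
0.9966 × C = 330790.13
C = 330790.13 / 0.9966 = 331918.65
Insurance premium = 0.34% × 331918.65 = 1128.52
Import duty = 331918.65 × 23.5% = 78000.88

CIF value: AUD 331918.65; import duty: AUD 78000.88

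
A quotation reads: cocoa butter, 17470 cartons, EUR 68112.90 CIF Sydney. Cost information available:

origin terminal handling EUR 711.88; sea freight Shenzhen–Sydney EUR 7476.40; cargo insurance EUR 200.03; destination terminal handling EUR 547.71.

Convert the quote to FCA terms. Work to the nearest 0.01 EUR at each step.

FCA price: EUR 59724.59

Not relevant to the conversion: destination terminal — on the buyer under both terms; not part of either seller's price.
From CIF to FCA, the seller no longer bears: origin terminal, freight, insurance.
FCA price = 68112.90 − 711.88 − 7476.40 − 200.03 = 59724.59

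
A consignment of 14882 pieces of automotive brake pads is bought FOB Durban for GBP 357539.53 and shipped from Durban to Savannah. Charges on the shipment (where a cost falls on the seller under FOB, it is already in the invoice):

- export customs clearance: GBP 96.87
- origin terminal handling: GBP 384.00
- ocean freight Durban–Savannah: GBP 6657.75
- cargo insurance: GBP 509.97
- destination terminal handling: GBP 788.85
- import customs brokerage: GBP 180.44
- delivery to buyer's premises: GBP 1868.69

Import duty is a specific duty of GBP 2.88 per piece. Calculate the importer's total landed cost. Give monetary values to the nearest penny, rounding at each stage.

Total landed cost: GBP 410405.39

FOB: the seller bears costs until goods are on board at the origin port; the buyer bears freight, insurance and all costs thereafter.
Already in the invoice (seller's account under FOB): export clearance, origin terminal — exclude.
CIF value = FOB price + freight + insurance = 357539.53 + 6657.75 + 509.97 = 364707.25
Import duty = 14882 × 2.88 = 42860.16
Buyer bears: freight 6657.75 + insurance 509.97 + destination terminal 788.85 + brokerage 180.44 + delivery 1868.69 + duty 42860.16 = 52865.86
Landed cost = invoice 357539.53 + 52865.86 = 410405.39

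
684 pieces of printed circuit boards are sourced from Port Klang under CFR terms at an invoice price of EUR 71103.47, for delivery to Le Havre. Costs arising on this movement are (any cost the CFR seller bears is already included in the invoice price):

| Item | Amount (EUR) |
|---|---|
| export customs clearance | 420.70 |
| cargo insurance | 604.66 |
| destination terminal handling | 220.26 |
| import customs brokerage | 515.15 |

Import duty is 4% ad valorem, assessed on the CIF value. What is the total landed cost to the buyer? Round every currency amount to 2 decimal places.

CFR: the seller pays costs through ocean freight to the destination port, but not insurance.
Already in the invoice (seller's account under CFR): export clearance — exclude.
CIF value = CFR price + insurance = 71103.47 + 604.66 = 71708.13
Import duty = 71708.13 × 4% = 2868.33
Buyer bears: insurance 604.66 + destination terminal 220.26 + brokerage 515.15 + duty 2868.33 = 4208.40
Landed cost = invoice 71103.47 + 4208.40 = 75311.87

Total landed cost: EUR 75311.87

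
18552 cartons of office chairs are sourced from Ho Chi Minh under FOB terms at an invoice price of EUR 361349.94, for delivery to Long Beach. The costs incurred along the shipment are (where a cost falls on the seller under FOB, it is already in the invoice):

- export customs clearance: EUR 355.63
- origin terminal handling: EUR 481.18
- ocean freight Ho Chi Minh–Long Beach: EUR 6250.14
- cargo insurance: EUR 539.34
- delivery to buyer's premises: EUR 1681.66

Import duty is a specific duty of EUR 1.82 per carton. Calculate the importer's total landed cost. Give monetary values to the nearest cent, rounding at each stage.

FOB: the seller bears costs until goods are on board at the origin port; the buyer bears freight, insurance and all costs thereafter.
Already in the invoice (seller's account under FOB): export clearance, origin terminal — exclude.
CIF value = FOB price + freight + insurance = 361349.94 + 6250.14 + 539.34 = 368139.42
Import duty = 18552 × 1.82 = 33764.64
Buyer bears: freight 6250.14 + insurance 539.34 + delivery 1681.66 + duty 33764.64 = 42235.78
Landed cost = invoice 361349.94 + 42235.78 = 403585.72

Total landed cost: EUR 403585.72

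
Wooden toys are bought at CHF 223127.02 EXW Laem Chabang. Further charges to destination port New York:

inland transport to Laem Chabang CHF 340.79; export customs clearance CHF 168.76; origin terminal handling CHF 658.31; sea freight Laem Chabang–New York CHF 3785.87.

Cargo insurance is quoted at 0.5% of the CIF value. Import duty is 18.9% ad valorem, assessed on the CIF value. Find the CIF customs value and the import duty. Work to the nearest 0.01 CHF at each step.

Let C be the CIF value. C = EXW price + pre-shipment costs + freight + 0.5% × C
C − 0.5% × C = 223127.02 + 340.79 + 168.76 + 658.31 + 3785.87
0.995 × C = 228080.75
C = 228080.75 / 0.995 = 229226.88
Insurance premium = 0.5% × 229226.88 = 1146.13
Import duty = 229226.88 × 18.9% = 43323.88

CIF value: CHF 229226.88; import duty: CHF 43323.88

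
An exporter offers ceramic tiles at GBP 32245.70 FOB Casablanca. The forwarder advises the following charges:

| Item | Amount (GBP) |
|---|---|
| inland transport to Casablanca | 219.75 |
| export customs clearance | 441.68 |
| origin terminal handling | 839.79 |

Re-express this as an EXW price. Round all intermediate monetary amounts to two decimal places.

EXW price: GBP 30744.48

From FOB to EXW, the seller no longer bears: inland to port, export clearance, origin terminal.
EXW price = 32245.70 − 219.75 − 441.68 − 839.79 = 30744.48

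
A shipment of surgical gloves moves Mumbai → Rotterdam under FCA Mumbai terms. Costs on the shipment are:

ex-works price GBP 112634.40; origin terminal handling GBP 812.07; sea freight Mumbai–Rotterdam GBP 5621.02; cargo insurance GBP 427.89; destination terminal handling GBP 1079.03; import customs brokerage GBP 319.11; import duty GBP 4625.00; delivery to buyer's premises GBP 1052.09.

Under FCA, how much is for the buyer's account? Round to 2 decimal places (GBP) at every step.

FCA: the seller delivers export-cleared goods to the carrier; the buyer bears costs from that point.
Seller's account: goods 112634.40 = 112634.40
Buyer's account: origin terminal 812.07 + freight 5621.02 + insurance 427.89 + destination terminal 1079.03 + brokerage 319.11 + duty 4625.00 + delivery 1052.09 = 13936.21

Buyer's account: GBP 13936.21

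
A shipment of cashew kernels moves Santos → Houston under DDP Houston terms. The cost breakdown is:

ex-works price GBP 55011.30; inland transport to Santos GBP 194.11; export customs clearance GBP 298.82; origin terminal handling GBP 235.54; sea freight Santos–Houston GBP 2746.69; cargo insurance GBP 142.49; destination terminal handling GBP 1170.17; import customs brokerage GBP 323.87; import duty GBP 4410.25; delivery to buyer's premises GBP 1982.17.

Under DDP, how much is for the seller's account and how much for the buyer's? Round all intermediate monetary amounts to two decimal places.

Seller: GBP 66515.41; buyer: GBP 0.00

DDP: the seller bears all costs including import duty.
Seller's account: goods 55011.30 + inland to port 194.11 + export clearance 298.82 + origin terminal 235.54 + freight 2746.69 + insurance 142.49 + destination terminal 1170.17 + brokerage 323.87 + duty 4410.25 + delivery 1982.17 = 66515.41
Buyer's account: 0.00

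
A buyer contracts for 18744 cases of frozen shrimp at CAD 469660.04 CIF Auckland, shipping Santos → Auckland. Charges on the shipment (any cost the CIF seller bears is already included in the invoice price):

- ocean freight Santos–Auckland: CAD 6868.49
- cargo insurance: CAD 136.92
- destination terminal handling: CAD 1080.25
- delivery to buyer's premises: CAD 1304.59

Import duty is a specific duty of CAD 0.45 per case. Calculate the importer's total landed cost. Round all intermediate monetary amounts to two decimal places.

Total landed cost: CAD 480479.68

CIF: the seller pays costs through ocean freight and marine insurance to the destination port.
Already in the invoice (seller's account under CIF): freight, insurance — exclude.
The CIF price already equals the CIF value: 469660.04
Import duty = 18744 × 0.45 = 8434.80
Buyer bears: destination terminal 1080.25 + delivery 1304.59 + duty 8434.80 = 10819.64
Landed cost = invoice 469660.04 + 10819.64 = 480479.68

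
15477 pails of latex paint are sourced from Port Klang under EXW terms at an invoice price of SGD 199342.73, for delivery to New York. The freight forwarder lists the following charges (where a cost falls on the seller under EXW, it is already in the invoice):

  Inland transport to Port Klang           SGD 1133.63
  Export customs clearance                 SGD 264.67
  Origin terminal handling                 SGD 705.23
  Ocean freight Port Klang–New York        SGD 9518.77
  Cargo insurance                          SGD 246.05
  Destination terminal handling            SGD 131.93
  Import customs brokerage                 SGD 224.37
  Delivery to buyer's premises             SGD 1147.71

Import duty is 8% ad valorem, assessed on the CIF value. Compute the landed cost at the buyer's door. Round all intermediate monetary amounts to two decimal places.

Total landed cost: SGD 229611.98

EXW: the seller makes goods available at their premises; the buyer bears all onward costs.
CIF value = EXW price + inland to port + export clearance + origin terminal + freight + insurance = 199342.73 + 1133.63 + 264.67 + 705.23 + 9518.77 + 246.05 = 211211.08
Import duty = 211211.08 × 8% = 16896.89
Buyer bears: inland to port 1133.63 + export clearance 264.67 + origin terminal 705.23 + freight 9518.77 + insurance 246.05 + destination terminal 131.93 + brokerage 224.37 + delivery 1147.71 + duty 16896.89 = 30269.25
Landed cost = invoice 199342.73 + 30269.25 = 229611.98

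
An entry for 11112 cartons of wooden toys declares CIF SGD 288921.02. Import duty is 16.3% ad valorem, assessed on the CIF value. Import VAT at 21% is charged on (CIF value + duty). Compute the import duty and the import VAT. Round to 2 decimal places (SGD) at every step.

Import duty = 288921.02 × 16.3% = 47094.13
VAT base = CIF + duty = 288921.02 + 47094.13 = 336015.15
Import VAT = 336015.15 × 21% = 70563.18

Import duty: SGD 47094.13; import VAT: SGD 70563.18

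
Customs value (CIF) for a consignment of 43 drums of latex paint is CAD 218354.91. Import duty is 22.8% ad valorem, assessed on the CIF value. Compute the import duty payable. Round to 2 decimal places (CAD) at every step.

Import duty = 218354.91 × 22.8% = 49784.92

Import duty: CAD 49784.92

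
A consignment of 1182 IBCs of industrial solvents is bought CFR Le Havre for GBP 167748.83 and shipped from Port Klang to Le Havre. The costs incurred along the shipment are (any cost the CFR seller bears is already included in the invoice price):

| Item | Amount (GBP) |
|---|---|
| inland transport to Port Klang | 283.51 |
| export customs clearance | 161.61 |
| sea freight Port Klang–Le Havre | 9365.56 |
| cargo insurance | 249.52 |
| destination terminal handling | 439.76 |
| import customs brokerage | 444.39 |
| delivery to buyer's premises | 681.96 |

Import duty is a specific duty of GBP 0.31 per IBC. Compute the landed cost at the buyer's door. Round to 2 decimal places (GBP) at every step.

CFR: the seller pays costs through ocean freight to the destination port, but not insurance.
Already in the invoice (seller's account under CFR): inland to port, export clearance, freight — exclude.
CIF value = CFR price + insurance = 167748.83 + 249.52 = 167998.35
Import duty = 1182 × 0.31 = 366.42
Buyer bears: insurance 249.52 + destination terminal 439.76 + brokerage 444.39 + delivery 681.96 + duty 366.42 = 2182.05
Landed cost = invoice 167748.83 + 2182.05 = 169930.88

Total landed cost: GBP 169930.88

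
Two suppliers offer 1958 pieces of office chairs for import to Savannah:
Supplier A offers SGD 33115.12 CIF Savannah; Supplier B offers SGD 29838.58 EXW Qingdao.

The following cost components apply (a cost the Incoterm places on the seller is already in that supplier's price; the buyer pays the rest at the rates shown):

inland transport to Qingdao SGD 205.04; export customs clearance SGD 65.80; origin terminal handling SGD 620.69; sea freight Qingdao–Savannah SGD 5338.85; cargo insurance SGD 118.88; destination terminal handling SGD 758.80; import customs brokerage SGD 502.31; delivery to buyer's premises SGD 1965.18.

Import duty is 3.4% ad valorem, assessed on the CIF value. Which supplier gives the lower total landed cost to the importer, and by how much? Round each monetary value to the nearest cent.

Supplier A is cheaper by SGD 3177.20

Supplier A (CIF):
The CIF price already equals the CIF value: 33115.12
Import duty = 33115.12 × 3.4% = 1125.91
Buyer bears (A): 758.80 + 502.31 + 1965.18 = 3226.29
Landed cost (A) = invoice 33115.12 + 3226.29 + duty 1125.91 = 37467.32
Supplier B (EXW):
CIF value = EXW price + inland to port + export clearance + origin terminal + freight + insurance = 29838.58 + 205.04 + 65.80 + 620.69 + 5338.85 + 118.88 = 36187.84
Import duty = 36187.84 × 3.4% = 1230.39
Buyer bears (B): 205.04 + 65.80 + 620.69 + 5338.85 + 118.88 + 758.80 + 502.31 + 1965.18 = 9575.55
Landed cost (B) = invoice 29838.58 + 9575.55 + duty 1230.39 = 40644.52
Difference = |37467.32 − 40644.52| = 3177.20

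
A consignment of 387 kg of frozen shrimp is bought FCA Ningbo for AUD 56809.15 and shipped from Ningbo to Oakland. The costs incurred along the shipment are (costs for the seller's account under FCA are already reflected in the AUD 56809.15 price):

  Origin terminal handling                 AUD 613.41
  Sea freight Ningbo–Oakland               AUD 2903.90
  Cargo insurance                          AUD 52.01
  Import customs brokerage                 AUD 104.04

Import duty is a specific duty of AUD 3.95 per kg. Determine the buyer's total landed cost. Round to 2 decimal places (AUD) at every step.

Total landed cost: AUD 62011.16

FCA: the seller delivers export-cleared goods to the carrier; the buyer bears costs from that point.
CIF value = FCA price + origin terminal + freight + insurance = 56809.15 + 613.41 + 2903.90 + 52.01 = 60378.47
Import duty = 387 × 3.95 = 1528.65
Buyer bears: origin terminal 613.41 + freight 2903.90 + insurance 52.01 + brokerage 104.04 + duty 1528.65 = 5202.01
Landed cost = invoice 56809.15 + 5202.01 = 62011.16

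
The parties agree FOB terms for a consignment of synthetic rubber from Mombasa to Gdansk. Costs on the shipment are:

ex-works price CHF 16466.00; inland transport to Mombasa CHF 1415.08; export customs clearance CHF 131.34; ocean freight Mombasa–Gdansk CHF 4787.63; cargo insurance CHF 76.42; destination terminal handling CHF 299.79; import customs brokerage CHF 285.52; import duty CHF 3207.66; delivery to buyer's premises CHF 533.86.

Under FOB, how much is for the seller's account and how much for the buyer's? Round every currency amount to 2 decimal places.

FOB: the seller bears costs until goods are on board at the origin port; the buyer bears freight, insurance and all costs thereafter.
Seller's account: goods 16466.00 + inland to port 1415.08 + export clearance 131.34 = 18012.42
Buyer's account: freight 4787.63 + insurance 76.42 + destination terminal 299.79 + brokerage 285.52 + duty 3207.66 + delivery 533.86 = 9190.88

Seller: CHF 18012.42; buyer: CHF 9190.88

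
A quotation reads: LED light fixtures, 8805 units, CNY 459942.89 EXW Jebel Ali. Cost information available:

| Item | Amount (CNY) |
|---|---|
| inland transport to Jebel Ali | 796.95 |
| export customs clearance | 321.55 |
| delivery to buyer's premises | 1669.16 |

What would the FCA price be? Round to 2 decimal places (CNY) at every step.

Not relevant to the conversion: delivery — on the buyer under both terms; not part of either seller's price.
From EXW to FCA, the seller additionally bears: inland to port, export clearance.
FCA price = 459942.89 + 796.95 + 321.55 = 461061.39

FCA price: CNY 461061.39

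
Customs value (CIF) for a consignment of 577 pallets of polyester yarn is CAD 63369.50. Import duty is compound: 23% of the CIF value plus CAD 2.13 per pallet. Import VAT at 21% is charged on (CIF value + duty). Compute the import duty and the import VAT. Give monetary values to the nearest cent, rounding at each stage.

Import duty: CAD 15804.00; import VAT: CAD 16626.44

Ad valorem component: 63369.50 × 23% = 14574.99
Specific component: 577 × 2.13 = 1229.01
Import duty = 14574.99 + 1229.01 = 15804.00
VAT base = CIF + duty = 63369.50 + 15804.00 = 79173.50
Import VAT = 79173.50 × 21% = 16626.44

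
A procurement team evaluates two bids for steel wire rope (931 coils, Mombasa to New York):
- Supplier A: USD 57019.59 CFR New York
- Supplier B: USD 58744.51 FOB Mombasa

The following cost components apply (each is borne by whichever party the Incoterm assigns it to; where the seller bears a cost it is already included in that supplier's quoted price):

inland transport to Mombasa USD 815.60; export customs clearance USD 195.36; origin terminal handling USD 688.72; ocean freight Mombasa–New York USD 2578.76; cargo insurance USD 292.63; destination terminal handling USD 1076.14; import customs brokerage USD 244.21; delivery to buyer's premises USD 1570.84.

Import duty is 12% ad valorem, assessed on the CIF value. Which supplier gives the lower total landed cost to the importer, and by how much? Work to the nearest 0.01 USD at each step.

Supplier A (CFR):
CIF value = CFR price + insurance = 57019.59 + 292.63 = 57312.22
Import duty = 57312.22 × 12% = 6877.47
Buyer bears (A): 292.63 + 1076.14 + 244.21 + 1570.84 = 3183.82
Landed cost (A) = invoice 57019.59 + 3183.82 + duty 6877.47 = 67080.88
Supplier B (FOB):
CIF value = FOB price + freight + insurance = 58744.51 + 2578.76 + 292.63 = 61615.90
Import duty = 61615.90 × 12% = 7393.91
Buyer bears (B): 2578.76 + 292.63 + 1076.14 + 244.21 + 1570.84 = 5762.58
Landed cost (B) = invoice 58744.51 + 5762.58 + duty 7393.91 = 71901.00
Difference = |67080.88 − 71901.00| = 4820.12

Supplier A is cheaper by USD 4820.12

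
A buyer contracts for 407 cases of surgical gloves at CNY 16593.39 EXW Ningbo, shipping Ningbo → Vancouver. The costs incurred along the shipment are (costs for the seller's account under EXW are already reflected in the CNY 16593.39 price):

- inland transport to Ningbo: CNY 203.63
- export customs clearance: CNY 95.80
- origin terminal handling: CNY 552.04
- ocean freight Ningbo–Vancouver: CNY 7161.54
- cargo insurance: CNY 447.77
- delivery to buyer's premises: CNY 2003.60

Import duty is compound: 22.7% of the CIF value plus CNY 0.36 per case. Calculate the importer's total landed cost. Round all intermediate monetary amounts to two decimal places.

Total landed cost: CNY 32891.59

EXW: the seller makes goods available at their premises; the buyer bears all onward costs.
CIF value = EXW price + inland to port + export clearance + origin terminal + freight + insurance = 16593.39 + 203.63 + 95.80 + 552.04 + 7161.54 + 447.77 = 25054.17
Ad valorem component: 25054.17 × 22.7% = 5687.30
Specific component: 407 × 0.36 = 146.52
Import duty = 5687.30 + 146.52 = 5833.82
Buyer bears: inland to port 203.63 + export clearance 95.80 + origin terminal 552.04 + freight 7161.54 + insurance 447.77 + delivery 2003.60 + duty 5833.82 = 16298.20
Landed cost = invoice 16593.39 + 16298.20 = 32891.59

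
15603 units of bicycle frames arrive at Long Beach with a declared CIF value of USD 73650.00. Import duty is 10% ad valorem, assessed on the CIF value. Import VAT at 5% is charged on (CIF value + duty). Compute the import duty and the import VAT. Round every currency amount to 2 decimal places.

Import duty: USD 7365.00; import VAT: USD 4050.75

Import duty = 73650.00 × 10% = 7365.00
VAT base = CIF + duty = 73650.00 + 7365.00 = 81015.00
Import VAT = 81015.00 × 5% = 4050.75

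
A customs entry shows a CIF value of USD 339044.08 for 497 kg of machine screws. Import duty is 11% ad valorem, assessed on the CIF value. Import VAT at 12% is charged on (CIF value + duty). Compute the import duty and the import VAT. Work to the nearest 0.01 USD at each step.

Import duty: USD 37294.85; import VAT: USD 45160.67

Import duty = 339044.08 × 11% = 37294.85
VAT base = CIF + duty = 339044.08 + 37294.85 = 376338.93
Import VAT = 376338.93 × 12% = 45160.67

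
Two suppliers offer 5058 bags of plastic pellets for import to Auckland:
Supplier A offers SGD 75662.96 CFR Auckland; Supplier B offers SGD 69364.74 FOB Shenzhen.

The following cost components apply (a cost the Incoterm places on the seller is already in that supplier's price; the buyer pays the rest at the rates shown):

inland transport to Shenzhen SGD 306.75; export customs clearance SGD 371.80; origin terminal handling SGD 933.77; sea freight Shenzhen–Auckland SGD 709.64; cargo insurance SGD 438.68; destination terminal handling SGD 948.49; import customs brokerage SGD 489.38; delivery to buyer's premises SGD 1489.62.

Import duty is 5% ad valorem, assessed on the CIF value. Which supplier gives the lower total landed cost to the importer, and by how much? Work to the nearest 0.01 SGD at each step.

Supplier A (CFR):
CIF value = CFR price + insurance = 75662.96 + 438.68 = 76101.64
Import duty = 76101.64 × 5% = 3805.08
Buyer bears (A): 438.68 + 948.49 + 489.38 + 1489.62 = 3366.17
Landed cost (A) = invoice 75662.96 + 3366.17 + duty 3805.08 = 82834.21
Supplier B (FOB):
CIF value = FOB price + freight + insurance = 69364.74 + 709.64 + 438.68 = 70513.06
Import duty = 70513.06 × 5% = 3525.65
Buyer bears (B): 709.64 + 438.68 + 948.49 + 489.38 + 1489.62 = 4075.81
Landed cost (B) = invoice 69364.74 + 4075.81 + duty 3525.65 = 76966.20
Difference = |82834.21 − 76966.20| = 5868.01

Supplier B is cheaper by SGD 5868.01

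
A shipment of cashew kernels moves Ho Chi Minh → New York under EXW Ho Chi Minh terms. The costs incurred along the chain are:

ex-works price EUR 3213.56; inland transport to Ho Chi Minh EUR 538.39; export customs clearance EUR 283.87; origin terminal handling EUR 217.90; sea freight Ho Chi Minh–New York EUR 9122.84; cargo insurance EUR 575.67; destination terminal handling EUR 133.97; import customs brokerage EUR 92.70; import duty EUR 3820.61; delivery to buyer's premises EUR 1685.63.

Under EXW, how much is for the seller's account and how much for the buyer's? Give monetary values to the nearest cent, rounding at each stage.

Seller: EUR 3213.56; buyer: EUR 16471.58

EXW: the seller makes goods available at their premises; the buyer bears all onward costs.
Seller's account: goods 3213.56 = 3213.56
Buyer's account: inland to port 538.39 + export clearance 283.87 + origin terminal 217.90 + freight 9122.84 + insurance 575.67 + destination terminal 133.97 + brokerage 92.70 + duty 3820.61 + delivery 1685.63 = 16471.58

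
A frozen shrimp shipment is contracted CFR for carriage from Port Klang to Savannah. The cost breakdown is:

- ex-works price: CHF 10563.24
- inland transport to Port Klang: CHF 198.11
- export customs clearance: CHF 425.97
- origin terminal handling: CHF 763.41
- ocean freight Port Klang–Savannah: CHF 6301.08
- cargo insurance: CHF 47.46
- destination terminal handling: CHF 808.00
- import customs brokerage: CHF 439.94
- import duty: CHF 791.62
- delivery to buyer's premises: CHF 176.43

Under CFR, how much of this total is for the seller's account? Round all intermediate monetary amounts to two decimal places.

CFR: the seller pays costs through ocean freight to the destination port, but not insurance.
Seller's account: goods 10563.24 + inland to port 198.11 + export clearance 425.97 + origin terminal 763.41 + freight 6301.08 = 18251.81
Buyer's account: insurance 47.46 + destination terminal 808.00 + brokerage 439.94 + duty 791.62 + delivery 176.43 = 2263.45

Seller's account: CHF 18251.81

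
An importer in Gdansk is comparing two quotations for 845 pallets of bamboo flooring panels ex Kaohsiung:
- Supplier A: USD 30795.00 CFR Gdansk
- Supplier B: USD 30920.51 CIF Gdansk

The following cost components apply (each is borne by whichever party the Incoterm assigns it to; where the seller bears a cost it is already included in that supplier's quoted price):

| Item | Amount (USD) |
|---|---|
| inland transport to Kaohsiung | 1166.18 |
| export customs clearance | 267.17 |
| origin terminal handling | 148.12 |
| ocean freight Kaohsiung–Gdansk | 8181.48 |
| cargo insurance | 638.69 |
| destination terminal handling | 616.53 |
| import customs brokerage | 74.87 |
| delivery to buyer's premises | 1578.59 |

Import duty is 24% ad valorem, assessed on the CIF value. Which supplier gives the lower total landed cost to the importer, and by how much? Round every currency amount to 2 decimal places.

Supplier B is cheaper by USD 636.35

Supplier A (CFR):
CIF value = CFR price + insurance = 30795.00 + 638.69 = 31433.69
Import duty = 31433.69 × 24% = 7544.09
Buyer bears (A): 638.69 + 616.53 + 74.87 + 1578.59 = 2908.68
Landed cost (A) = invoice 30795.00 + 2908.68 + duty 7544.09 = 41247.77
Supplier B (CIF):
The CIF price already equals the CIF value: 30920.51
Import duty = 30920.51 × 24% = 7420.92
Buyer bears (B): 616.53 + 74.87 + 1578.59 = 2269.99
Landed cost (B) = invoice 30920.51 + 2269.99 + duty 7420.92 = 40611.42
Difference = |41247.77 − 40611.42| = 636.35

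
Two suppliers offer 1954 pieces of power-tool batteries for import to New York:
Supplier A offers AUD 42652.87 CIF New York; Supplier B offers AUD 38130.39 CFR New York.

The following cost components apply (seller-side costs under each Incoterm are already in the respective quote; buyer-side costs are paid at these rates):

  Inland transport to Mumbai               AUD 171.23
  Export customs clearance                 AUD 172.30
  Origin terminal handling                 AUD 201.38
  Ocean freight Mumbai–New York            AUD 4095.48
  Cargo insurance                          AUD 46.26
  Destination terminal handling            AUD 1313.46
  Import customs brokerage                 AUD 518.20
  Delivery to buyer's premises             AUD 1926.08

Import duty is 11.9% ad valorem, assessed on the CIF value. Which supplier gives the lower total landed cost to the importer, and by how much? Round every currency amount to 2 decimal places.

Supplier A (CIF):
The CIF price already equals the CIF value: 42652.87
Import duty = 42652.87 × 11.9% = 5075.69
Buyer bears (A): 1313.46 + 518.20 + 1926.08 = 3757.74
Landed cost (A) = invoice 42652.87 + 3757.74 + duty 5075.69 = 51486.30
Supplier B (CFR):
CIF value = CFR price + insurance = 38130.39 + 46.26 = 38176.65
Import duty = 38176.65 × 11.9% = 4543.02
Buyer bears (B): 46.26 + 1313.46 + 518.20 + 1926.08 = 3804.00
Landed cost (B) = invoice 38130.39 + 3804.00 + duty 4543.02 = 46477.41
Difference = |51486.30 − 46477.41| = 5008.89

Supplier B is cheaper by AUD 5008.89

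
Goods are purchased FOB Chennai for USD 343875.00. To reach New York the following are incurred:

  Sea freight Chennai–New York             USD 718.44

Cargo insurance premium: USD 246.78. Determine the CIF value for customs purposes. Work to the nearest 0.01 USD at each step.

CIF value: USD 344840.22

CIF = FOB price + freight + insurance
CIF = 343875.00 + 718.44 + 246.78 = 344840.22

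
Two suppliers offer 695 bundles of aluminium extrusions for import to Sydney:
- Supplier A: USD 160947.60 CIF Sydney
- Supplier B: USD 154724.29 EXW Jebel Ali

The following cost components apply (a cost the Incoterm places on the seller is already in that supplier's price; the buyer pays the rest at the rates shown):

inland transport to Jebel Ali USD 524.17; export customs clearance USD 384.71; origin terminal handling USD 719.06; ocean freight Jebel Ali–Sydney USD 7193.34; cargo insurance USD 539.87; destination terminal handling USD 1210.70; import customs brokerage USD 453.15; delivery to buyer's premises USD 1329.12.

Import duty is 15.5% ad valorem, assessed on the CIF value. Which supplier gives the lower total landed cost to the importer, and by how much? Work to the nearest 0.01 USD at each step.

Supplier A (CIF):
The CIF price already equals the CIF value: 160947.60
Import duty = 160947.60 × 15.5% = 24946.88
Buyer bears (A): 1210.70 + 453.15 + 1329.12 = 2992.97
Landed cost (A) = invoice 160947.60 + 2992.97 + duty 24946.88 = 188887.45
Supplier B (EXW):
CIF value = EXW price + inland to port + export clearance + origin terminal + freight + insurance = 154724.29 + 524.17 + 384.71 + 719.06 + 7193.34 + 539.87 = 164085.44
Import duty = 164085.44 × 15.5% = 25433.24
Buyer bears (B): 524.17 + 384.71 + 719.06 + 7193.34 + 539.87 + 1210.70 + 453.15 + 1329.12 = 12354.12
Landed cost (B) = invoice 154724.29 + 12354.12 + duty 25433.24 = 192511.65
Difference = |188887.45 − 192511.65| = 3624.20

Supplier A is cheaper by USD 3624.20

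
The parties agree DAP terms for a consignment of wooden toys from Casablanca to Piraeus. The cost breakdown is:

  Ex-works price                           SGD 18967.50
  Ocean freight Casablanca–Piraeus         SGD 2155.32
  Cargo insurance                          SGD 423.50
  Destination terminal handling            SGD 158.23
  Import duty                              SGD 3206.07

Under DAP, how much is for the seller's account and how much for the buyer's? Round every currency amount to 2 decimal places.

Seller: SGD 21704.55; buyer: SGD 3206.07

DAP: the seller bears all costs to the named destination except import duty and clearance.
Seller's account: goods 18967.50 + freight 2155.32 + insurance 423.50 + destination terminal 158.23 = 21704.55
Buyer's account: duty 3206.07 = 3206.07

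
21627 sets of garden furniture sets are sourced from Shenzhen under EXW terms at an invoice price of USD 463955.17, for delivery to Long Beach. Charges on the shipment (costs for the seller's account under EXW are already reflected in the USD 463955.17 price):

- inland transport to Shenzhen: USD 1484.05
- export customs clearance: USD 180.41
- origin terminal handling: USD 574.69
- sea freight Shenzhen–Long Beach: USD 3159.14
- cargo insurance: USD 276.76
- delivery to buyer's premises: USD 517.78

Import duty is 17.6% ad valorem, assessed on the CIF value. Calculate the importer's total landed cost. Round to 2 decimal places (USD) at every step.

EXW: the seller makes goods available at their premises; the buyer bears all onward costs.
CIF value = EXW price + inland to port + export clearance + origin terminal + freight + insurance = 463955.17 + 1484.05 + 180.41 + 574.69 + 3159.14 + 276.76 = 469630.22
Import duty = 469630.22 × 17.6% = 82654.92
Buyer bears: inland to port 1484.05 + export clearance 180.41 + origin terminal 574.69 + freight 3159.14 + insurance 276.76 + delivery 517.78 + duty 82654.92 = 88847.75
Landed cost = invoice 463955.17 + 88847.75 = 552802.92

Total landed cost: USD 552802.92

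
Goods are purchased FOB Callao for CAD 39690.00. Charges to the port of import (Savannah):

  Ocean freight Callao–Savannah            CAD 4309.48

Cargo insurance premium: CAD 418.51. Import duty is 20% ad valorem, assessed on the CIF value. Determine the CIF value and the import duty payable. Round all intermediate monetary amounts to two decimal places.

CIF value: CAD 44417.99; import duty: CAD 8883.60

CIF = FOB price + freight + insurance
CIF = 39690.00 + 4309.48 + 418.51 = 44417.99
Import duty = 44417.99 × 20% = 8883.60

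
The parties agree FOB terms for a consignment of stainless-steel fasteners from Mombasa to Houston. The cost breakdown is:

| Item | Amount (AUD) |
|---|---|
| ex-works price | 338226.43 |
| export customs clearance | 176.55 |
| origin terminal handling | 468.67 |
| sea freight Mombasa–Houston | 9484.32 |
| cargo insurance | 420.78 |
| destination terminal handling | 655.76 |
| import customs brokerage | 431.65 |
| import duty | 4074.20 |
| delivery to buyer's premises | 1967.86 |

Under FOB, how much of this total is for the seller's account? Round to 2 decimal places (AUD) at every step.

Seller's account: AUD 338871.65

FOB: the seller bears costs until goods are on board at the origin port; the buyer bears freight, insurance and all costs thereafter.
Seller's account: goods 338226.43 + export clearance 176.55 + origin terminal 468.67 = 338871.65
Buyer's account: freight 9484.32 + insurance 420.78 + destination terminal 655.76 + brokerage 431.65 + duty 4074.20 + delivery 1967.86 = 17034.57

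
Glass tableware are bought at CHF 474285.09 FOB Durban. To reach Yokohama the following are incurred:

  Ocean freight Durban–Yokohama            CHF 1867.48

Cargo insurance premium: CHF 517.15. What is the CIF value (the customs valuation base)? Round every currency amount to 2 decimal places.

CIF value: CHF 476669.72

CIF = FOB price + freight + insurance
CIF = 474285.09 + 1867.48 + 517.15 = 476669.72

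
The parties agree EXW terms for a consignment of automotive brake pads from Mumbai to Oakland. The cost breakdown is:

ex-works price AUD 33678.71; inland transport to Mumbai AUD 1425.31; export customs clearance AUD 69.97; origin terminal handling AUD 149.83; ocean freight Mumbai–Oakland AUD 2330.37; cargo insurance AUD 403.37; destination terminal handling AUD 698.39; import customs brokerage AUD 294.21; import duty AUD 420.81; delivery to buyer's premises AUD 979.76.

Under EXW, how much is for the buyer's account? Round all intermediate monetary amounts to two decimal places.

EXW: the seller makes goods available at their premises; the buyer bears all onward costs.
Seller's account: goods 33678.71 = 33678.71
Buyer's account: inland to port 1425.31 + export clearance 69.97 + origin terminal 149.83 + freight 2330.37 + insurance 403.37 + destination terminal 698.39 + brokerage 294.21 + duty 420.81 + delivery 979.76 = 6772.02

Buyer's account: AUD 6772.02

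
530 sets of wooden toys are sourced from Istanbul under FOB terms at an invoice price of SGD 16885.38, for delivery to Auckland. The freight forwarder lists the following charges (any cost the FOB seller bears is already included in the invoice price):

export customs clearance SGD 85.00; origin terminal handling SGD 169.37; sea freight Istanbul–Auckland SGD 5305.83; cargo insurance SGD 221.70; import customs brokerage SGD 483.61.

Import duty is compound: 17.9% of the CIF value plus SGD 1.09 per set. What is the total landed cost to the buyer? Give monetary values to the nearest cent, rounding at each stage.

FOB: the seller bears costs until goods are on board at the origin port; the buyer bears freight, insurance and all costs thereafter.
Already in the invoice (seller's account under FOB): export clearance, origin terminal — exclude.
CIF value = FOB price + freight + insurance = 16885.38 + 5305.83 + 221.70 = 22412.91
Ad valorem component: 22412.91 × 17.9% = 4011.91
Specific component: 530 × 1.09 = 577.70
Import duty = 4011.91 + 577.70 = 4589.61
Buyer bears: freight 5305.83 + insurance 221.70 + brokerage 483.61 + duty 4589.61 = 10600.75
Landed cost = invoice 16885.38 + 10600.75 = 27486.13

Total landed cost: SGD 27486.13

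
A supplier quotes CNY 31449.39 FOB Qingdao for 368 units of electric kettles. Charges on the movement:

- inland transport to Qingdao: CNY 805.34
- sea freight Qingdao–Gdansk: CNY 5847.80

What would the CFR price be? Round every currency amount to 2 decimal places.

Not relevant to the conversion: inland to port — on the seller under both FOB and CFR; already in the FOB price and stays in the CFR price.
From FOB to CFR, the seller additionally bears: freight.
CFR price = 31449.39 + 5847.80 = 37297.19

CFR price: CNY 37297.19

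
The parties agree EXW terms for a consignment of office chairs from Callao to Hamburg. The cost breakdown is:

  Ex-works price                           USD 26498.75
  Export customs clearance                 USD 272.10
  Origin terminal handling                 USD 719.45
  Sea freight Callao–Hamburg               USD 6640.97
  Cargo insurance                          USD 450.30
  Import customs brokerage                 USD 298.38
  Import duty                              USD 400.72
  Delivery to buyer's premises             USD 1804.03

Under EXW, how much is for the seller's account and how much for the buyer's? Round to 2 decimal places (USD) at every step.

Seller: USD 26498.75; buyer: USD 10585.95

EXW: the seller makes goods available at their premises; the buyer bears all onward costs.
Seller's account: goods 26498.75 = 26498.75
Buyer's account: export clearance 272.10 + origin terminal 719.45 + freight 6640.97 + insurance 450.30 + brokerage 298.38 + duty 400.72 + delivery 1804.03 = 10585.95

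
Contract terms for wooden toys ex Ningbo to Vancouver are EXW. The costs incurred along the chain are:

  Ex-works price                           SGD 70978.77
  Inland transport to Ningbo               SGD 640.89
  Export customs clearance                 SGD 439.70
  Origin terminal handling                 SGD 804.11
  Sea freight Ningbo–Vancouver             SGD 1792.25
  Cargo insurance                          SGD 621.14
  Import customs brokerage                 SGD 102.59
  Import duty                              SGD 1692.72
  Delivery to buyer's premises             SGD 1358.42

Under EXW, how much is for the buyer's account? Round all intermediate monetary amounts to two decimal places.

Buyer's account: SGD 7451.82

EXW: the seller makes goods available at their premises; the buyer bears all onward costs.
Seller's account: goods 70978.77 = 70978.77
Buyer's account: inland to port 640.89 + export clearance 439.70 + origin terminal 804.11 + freight 1792.25 + insurance 621.14 + brokerage 102.59 + duty 1692.72 + delivery 1358.42 = 7451.82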